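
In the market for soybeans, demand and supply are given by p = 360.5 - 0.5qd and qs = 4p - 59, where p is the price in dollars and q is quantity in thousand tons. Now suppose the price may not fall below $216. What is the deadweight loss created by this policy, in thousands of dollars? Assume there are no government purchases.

Rearranging demand gives qd = 721 - 2p. Equilibrium: 721 - 2p = 4p - 59, so 780 = 6p and p* = 130, q* = 461.
The floor of 216 is above the equilibrium price 130, so it binds.
At p = 216: qd = 721 - 2·216 = 289 and qs = 4·216 - 59 = 805.
Quantity traded falls to 289. At q = 289 the demand price is (721 - 289)/2 = 216 and the supply price is (59 + 289)/4 = 87.
Deadweight loss = ½ · (216 - 87) · (461 - 289) = ½ · 129 · 172 = 11094.

11094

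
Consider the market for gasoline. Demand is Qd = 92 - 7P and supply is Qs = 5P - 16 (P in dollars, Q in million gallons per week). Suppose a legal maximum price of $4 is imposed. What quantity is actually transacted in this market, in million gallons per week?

4

Equilibrium: 92 - 7P = 5P - 16, so 108 = 12P and P* = 9, Q* = 29.
Since 4 < 9, the ceiling is binding.
At P = 4: Qd = 92 - 7·4 = 64 and Qs = 5·4 - 16 = 4.
The quantity actually transacted is the short side, supply: 4.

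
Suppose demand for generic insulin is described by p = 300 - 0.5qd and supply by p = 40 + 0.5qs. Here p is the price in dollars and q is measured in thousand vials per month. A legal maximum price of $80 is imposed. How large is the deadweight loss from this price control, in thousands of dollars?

16200

Rearranging demand gives qd = 600 - 2p; rearranging supply gives qs = 2p - 80. Without the control the market clears where 600 - 2p = 2p - 80, i.e. p* = 170 and q* = 260.
The ceiling of 80 is below the equilibrium price 170, so it binds.
At p = 80: qd = 600 - 2·80 = 440 and qs = 2·80 - 80 = 80.
Quantity traded falls to 80. At q = 80 the demand price is (600 - 80)/2 = 260 and the supply price is (80 + 80)/2 = 80.
Deadweight loss = ½ · (260 - 80) · (260 - 80) = ½ · 180 · 180 = 16200.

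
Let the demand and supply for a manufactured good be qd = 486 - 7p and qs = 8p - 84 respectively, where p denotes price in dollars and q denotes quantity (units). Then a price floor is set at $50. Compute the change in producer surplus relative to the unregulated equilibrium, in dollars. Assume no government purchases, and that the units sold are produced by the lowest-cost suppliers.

Equilibrium: 486 - 7p = 8p - 84, so 570 = 15p and p* = 38, q* = 220.
The floor of 50 is above the equilibrium price 38, so it binds.
At p = 50: qd = 486 - 7·50 = 136 and qs = 8·50 - 84 = 316.
Producer surplus without the control is ½ · (38 - 10.5) · 220 = 3025.
With the floor, 136 units are sold at 50. The supply price at q = 136 is 27.5, so PS = ½ · [(50 - 10.5) + (50 - 27.5)] · 136 = 4216.
Change in producer surplus = 4216 - 3025 = 1191.

1191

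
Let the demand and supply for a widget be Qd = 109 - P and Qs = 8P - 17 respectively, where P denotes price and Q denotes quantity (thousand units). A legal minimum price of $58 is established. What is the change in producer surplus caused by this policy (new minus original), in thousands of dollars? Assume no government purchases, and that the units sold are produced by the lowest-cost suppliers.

2123

Setting quantity demanded equal to quantity supplied, 109 - P = 8P - 17, gives P* = 14 and Q* = 95.
Since 58 > 14, the floor is binding.
At P = 58: Qd = 109 - 58 = 51 and Qs = 8·58 - 17 = 447.
Producer surplus without the control is ½ · (14 - 2.125) · 95 = 564.0625.
With the floor, 51 units are sold at 58. The supply price at Q = 51 is 8.5, so PS = ½ · [(58 - 2.125) + (58 - 8.5)] · 51 = 2687.0625.
Change in producer surplus = 2687.0625 - 564.0625 = 2123.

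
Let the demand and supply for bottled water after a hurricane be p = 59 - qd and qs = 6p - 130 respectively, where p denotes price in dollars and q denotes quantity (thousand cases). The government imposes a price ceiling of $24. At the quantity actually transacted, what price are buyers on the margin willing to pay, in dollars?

Rearranging demand gives qd = 59 - p. In a free market, 59 - p = 6p - 130 gives the equilibrium p* = 27, q* = 32.
Because the ceiling (24) lies below the market-clearing price, it is binding.
At p = 24: qd = 59 - 24 = 35 and qs = 6·24 - 130 = 14.
Only 14 units reach the market. On the demand curve, the marginal buyer's willingness to pay at q = 14 is (59 - 14) = 45.

45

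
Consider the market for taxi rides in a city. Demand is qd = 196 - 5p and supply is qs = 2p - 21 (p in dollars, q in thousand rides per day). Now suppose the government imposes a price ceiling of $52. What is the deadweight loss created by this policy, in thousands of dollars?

0

In a free market, 196 - 5p = 2p - 21 gives the equilibrium p* = 31, q* = 41.
The ceiling of 52 is above the equilibrium price 31, so it is not binding; the market clears at p* = 31, q* = 41.
Since the control does not bind, no trades are prevented and deadweight loss is zero.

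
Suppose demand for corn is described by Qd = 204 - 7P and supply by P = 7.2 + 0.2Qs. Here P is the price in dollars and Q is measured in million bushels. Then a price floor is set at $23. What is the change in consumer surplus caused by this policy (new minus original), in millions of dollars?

-160.5

Rearranging supply gives Qs = 5P - 36. Equilibrium: 204 - 7P = 5P - 36, so 240 = 12P and P* = 20, Q* = 64.
Since 23 > 20, the floor is binding.
At P = 23: Qd = 204 - 7·23 = 43 and Qs = 5·23 - 36 = 79.
Consumer surplus without the control is ½ · (204/7 - 20) · 64 = 2048/7.
With the floor, consumers buy 43 units at 23, so CS = ½ · (204/7 - 23) · 43 = 1849/14.
Change in consumer surplus = 1849/14 - 2048/7 = -160.5.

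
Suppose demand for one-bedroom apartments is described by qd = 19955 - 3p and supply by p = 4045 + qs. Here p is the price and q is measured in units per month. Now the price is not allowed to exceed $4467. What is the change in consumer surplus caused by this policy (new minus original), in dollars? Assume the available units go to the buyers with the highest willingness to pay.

255244.5

Rearranging supply gives qs = p - 4045. Without the control the market clears where 19955 - 3p = p - 4045, i.e. p* = 6000 and q* = 1955.
Since 4467 < 6000, the ceiling is binding.
At p = 4467: qd = 19955 - 3·4467 = 6554 and qs = 4467 - 4045 = 422.
Consumer surplus without the control is ½ · (19955/3 - 6000) · 1955 = 3822025/6.
With the ceiling, 422 units are sold at 4467 (assume they go to the highest-value buyers). The demand price at q = 422 is 6511, so CS = ½ · [(19955/3 - 4467) + (6511 - 4467)] · 422 = 2676746/3.
Change in consumer surplus = 2676746/3 - 3822025/6 = 255244.5.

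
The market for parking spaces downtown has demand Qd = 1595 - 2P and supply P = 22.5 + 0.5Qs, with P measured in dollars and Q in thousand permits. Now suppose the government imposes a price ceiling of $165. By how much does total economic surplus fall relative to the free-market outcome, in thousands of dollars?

Rearranging supply gives Qs = 2P - 45. In a free market, 1595 - 2P = 2P - 45 gives the equilibrium P* = 410, Q* = 775.
The ceiling of 165 is below the equilibrium price 410, so it binds.
At P = 165: Qd = 1595 - 2·165 = 1265 and Qs = 2·165 - 45 = 285.
Quantity traded falls to 285. At Q = 285 the demand price is (1595 - 285)/2 = 655 and the supply price is (45 + 285)/2 = 165.
Deadweight loss = ½ · (655 - 165) · (775 - 285) = ½ · 490 · 490 = 120050.

120050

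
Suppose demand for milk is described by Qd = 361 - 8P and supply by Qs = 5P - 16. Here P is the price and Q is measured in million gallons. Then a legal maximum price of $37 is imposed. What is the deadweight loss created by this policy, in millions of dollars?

In a free market, 361 - 8P = 5P - 16 gives the equilibrium P* = 29, Q* = 129.
Since 37 is above P* = 29, the ceiling does not bind and the free-market outcome prevails.
Since the control does not bind, no trades are prevented and deadweight loss is zero.

0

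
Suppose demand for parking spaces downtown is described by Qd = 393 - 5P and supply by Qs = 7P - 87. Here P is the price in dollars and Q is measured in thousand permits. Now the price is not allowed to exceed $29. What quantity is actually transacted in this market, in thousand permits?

Without the control the market clears where 393 - 5P = 7P - 87, i.e. P* = 40 and Q* = 193.
Because the ceiling (29) lies below the market-clearing price, it is binding.
At P = 29: Qd = 393 - 5·29 = 248 and Qs = 7·29 - 87 = 116.
The quantity actually transacted is the short side, supply: 116.

116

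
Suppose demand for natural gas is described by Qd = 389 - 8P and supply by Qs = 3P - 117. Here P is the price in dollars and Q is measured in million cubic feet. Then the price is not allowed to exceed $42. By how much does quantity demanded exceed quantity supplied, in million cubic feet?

44

Setting quantity demanded equal to quantity supplied, 389 - 8P = 3P - 117, gives P* = 46 and Q* = 21.
Since 42 < 46, the ceiling is binding.
At P = 42: Qd = 389 - 8·42 = 53 and Qs = 3·42 - 117 = 9.
Shortage = Qd - Qs = 53 - 9 = 44.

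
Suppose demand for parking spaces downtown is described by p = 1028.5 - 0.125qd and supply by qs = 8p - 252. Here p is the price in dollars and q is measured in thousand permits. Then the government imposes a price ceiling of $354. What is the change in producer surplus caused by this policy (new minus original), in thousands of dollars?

-577984

Rearranging demand gives qd = 8228 - 8p. Without the control the market clears where 8228 - 8p = 8p - 252, i.e. p* = 530 and q* = 3988.
Because the ceiling (354) lies below the market-clearing price, it is binding.
At p = 354: qd = 8228 - 8·354 = 5396 and qs = 8·354 - 252 = 2580.
Producer surplus without the control is ½ · (530 - 31.5) · 3988 = 994009.
With the ceiling, producers sell 2580 units at 354, so PS = ½ · (354 - 31.5) · 2580 = 416025.
Change in producer surplus = 416025 - 994009 = -577984.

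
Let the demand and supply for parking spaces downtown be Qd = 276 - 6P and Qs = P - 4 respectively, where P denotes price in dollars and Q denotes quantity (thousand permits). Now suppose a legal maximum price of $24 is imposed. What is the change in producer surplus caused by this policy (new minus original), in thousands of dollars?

In a free market, 276 - 6P = P - 4 gives the equilibrium P* = 40, Q* = 36.
Because the ceiling (24) lies below the market-clearing price, it is binding.
At P = 24: Qd = 276 - 6·24 = 132 and Qs = 24 - 4 = 20.
Producer surplus without the control is ½ · (40 - 4) · 36 = 648.
With the ceiling, producers sell 20 units at 24, so PS = ½ · (24 - 4) · 20 = 200.
Change in producer surplus = 200 - 648 = -448.

-448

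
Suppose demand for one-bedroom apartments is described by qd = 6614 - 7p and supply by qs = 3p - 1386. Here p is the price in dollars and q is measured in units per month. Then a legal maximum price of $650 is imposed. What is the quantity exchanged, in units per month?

564

In a free market, 6614 - 7p = 3p - 1386 gives the equilibrium p* = 800, q* = 1014.
Since 650 < 800, the ceiling is binding.
At p = 650: qd = 6614 - 7·650 = 2064 and qs = 3·650 - 1386 = 564.
The quantity actually transacted is the short side, supply: 564.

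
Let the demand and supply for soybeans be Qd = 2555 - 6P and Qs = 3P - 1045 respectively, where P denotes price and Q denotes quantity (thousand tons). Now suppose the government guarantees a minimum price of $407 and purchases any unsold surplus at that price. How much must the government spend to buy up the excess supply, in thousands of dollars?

Equilibrium: 2555 - 6P = 3P - 1045, so 3600 = 9P and P* = 400, Q* = 155.
Because the floor (407) lies above the market-clearing price, it is binding.
At P = 407: Qd = 2555 - 6·407 = 113 and Qs = 3·407 - 1045 = 176.
Surplus = Qs - Qd = 63.
Government expenditure = surplus × support price = 63 × 407 = 25641.

25641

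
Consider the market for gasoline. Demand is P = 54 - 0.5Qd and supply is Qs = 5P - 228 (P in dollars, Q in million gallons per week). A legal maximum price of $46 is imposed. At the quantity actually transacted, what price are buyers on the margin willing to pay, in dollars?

Rearranging demand gives Qd = 108 - 2P. In a free market, 108 - 2P = 5P - 228 gives the equilibrium P* = 48, Q* = 12.
The ceiling of 46 is below the equilibrium price 48, so it binds.
At P = 46: Qd = 108 - 2·46 = 16 and Qs = 5·46 - 228 = 2.
Only 2 units reach the market. On the demand curve, the marginal buyer's willingness to pay at Q = 2 is (108 - 2)/2 = 53.

53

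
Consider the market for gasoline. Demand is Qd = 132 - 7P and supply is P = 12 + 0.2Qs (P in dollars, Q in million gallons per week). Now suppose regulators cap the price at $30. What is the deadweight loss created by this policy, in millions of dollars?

Rearranging supply gives Qs = 5P - 60. Setting quantity demanded equal to quantity supplied, 132 - 7P = 5P - 60, gives P* = 16 and Q* = 20.
Since 30 is above P* = 16, the ceiling does not bind and the free-market outcome prevails.
Since the control does not bind, no trades are prevented and deadweight loss is zero.

0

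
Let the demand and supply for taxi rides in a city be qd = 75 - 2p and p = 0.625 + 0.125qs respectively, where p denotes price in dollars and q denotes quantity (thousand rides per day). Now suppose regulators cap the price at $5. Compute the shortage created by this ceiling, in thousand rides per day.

30

Rearranging supply gives qs = 8p - 5. Equilibrium: 75 - 2p = 8p - 5, so 80 = 10p and p* = 8, q* = 59.
Since 5 < 8, the ceiling is binding.
At p = 5: qd = 75 - 2·5 = 65 and qs = 8·5 - 5 = 35.
Shortage = qd - qs = 65 - 35 = 30.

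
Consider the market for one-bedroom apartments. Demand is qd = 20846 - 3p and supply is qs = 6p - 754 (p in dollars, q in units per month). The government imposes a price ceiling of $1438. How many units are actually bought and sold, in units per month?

7874

Equilibrium: 20846 - 3p = 6p - 754, so 21600 = 9p and p* = 2400, q* = 13646.
Since 1438 < 2400, the ceiling is binding.
At p = 1438: qd = 20846 - 3·1438 = 16532 and qs = 6·1438 - 754 = 7874.
The quantity actually transacted is the short side, supply: 7874.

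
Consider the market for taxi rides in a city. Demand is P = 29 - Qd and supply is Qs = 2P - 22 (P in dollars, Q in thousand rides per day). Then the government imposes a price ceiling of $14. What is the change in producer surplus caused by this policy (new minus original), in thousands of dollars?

-27

Rearranging demand gives Qd = 29 - P. Equilibrium: 29 - P = 2P - 22, so 51 = 3P and P* = 17, Q* = 12.
Since 14 < 17, the ceiling is binding.
At P = 14: Qd = 29 - 14 = 15 and Qs = 2·14 - 22 = 6.
Producer surplus without the control is ½ · (17 - 11) · 12 = 36.
With the ceiling, producers sell 6 units at 14, so PS = ½ · (14 - 11) · 6 = 9.
Change in producer surplus = 9 - 36 = -27.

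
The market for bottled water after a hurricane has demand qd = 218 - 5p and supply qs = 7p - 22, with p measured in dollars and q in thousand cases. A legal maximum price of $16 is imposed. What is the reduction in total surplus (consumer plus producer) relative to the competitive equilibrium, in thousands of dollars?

134.4

Without the control the market clears where 218 - 5p = 7p - 22, i.e. p* = 20 and q* = 118.
Because the ceiling (16) lies below the market-clearing price, it is binding.
At p = 16: qd = 218 - 5·16 = 138 and qs = 7·16 - 22 = 90.
Quantity traded falls to 90. At q = 90 the demand price is (218 - 90)/5 = 25.6 and the supply price is (22 + 90)/7 = 16.
Deadweight loss = ½ · (25.6 - 16) · (118 - 90) = ½ · 9.6 · 28 = 134.4.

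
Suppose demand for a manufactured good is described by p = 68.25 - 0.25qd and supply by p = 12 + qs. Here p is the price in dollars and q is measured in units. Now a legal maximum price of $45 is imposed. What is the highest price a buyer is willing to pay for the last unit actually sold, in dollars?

60

Rearranging demand gives qd = 273 - 4p; rearranging supply gives qs = p - 12. In a free market, 273 - 4p = p - 12 gives the equilibrium p* = 57, q* = 45.
The ceiling of 45 is below the equilibrium price 57, so it binds.
At p = 45: qd = 273 - 4·45 = 93 and qs = 45 - 12 = 33.
Only 33 units reach the market. On the demand curve, the marginal buyer's willingness to pay at q = 33 is (273 - 33)/4 = 60.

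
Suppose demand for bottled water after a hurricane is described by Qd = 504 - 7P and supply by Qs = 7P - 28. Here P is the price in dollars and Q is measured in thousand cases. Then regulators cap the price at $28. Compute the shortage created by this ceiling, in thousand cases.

140

Equilibrium: 504 - 7P = 7P - 28, so 532 = 14P and P* = 38, Q* = 238.
The ceiling of 28 is below the equilibrium price 38, so it binds.
At P = 28: Qd = 504 - 7·28 = 308 and Qs = 7·28 - 28 = 168.
Shortage = Qd - Qs = 308 - 168 = 140.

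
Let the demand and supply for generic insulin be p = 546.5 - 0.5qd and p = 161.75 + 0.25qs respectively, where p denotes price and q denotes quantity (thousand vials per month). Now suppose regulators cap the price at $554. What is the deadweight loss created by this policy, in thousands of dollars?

Rearranging demand gives qd = 1093 - 2p; rearranging supply gives qs = 4p - 647. Without the control the market clears where 1093 - 2p = 4p - 647, i.e. p* = 290 and q* = 513.
The ceiling of 554 is above the equilibrium price 290, so it is not binding; the market clears at p* = 290, q* = 513.
Since the control does not bind, no trades are prevented and deadweight loss is zero.

0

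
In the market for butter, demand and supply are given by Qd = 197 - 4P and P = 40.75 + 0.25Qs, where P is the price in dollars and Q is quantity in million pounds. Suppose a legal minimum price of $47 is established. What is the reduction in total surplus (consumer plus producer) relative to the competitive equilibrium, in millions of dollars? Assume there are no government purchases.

Rearranging supply gives Qs = 4P - 163. Equilibrium: 197 - 4P = 4P - 163, so 360 = 8P and P* = 45, Q* = 17.
Since 47 > 45, the floor is binding.
At P = 47: Qd = 197 - 4·47 = 9 and Qs = 4·47 - 163 = 25.
Quantity traded falls to 9. At Q = 9 the demand price is (197 - 9)/4 = 47 and the supply price is (163 + 9)/4 = 43.
Deadweight loss = ½ · (47 - 43) · (17 - 9) = ½ · 4 · 8 = 16.

16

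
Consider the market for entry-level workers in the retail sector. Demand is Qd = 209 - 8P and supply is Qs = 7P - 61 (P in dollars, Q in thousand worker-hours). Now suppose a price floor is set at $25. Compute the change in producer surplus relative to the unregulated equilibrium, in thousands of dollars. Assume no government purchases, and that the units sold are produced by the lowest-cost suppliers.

-161

Setting quantity demanded equal to quantity supplied, 209 - 8P = 7P - 61, gives P* = 18 and Q* = 65.
Since 25 > 18, the floor is binding.
At P = 25: Qd = 209 - 8·25 = 9 and Qs = 7·25 - 61 = 114.
Producer surplus without the control is ½ · (18 - 61/7) · 65 = 4225/14.
With the floor, 9 units are sold at 25. The supply price at Q = 9 is 10, so PS = ½ · [(25 - 61/7) + (25 - 10)] · 9 = 1971/14.
Change in producer surplus = 1971/14 - 4225/14 = -161.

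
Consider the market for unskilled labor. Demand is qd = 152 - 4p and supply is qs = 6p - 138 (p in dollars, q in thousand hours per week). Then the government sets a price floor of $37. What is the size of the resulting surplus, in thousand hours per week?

80

In a free market, 152 - 4p = 6p - 138 gives the equilibrium p* = 29, q* = 36.
The floor of 37 is above the equilibrium price 29, so it binds.
At p = 37: qd = 152 - 4·37 = 4 and qs = 6·37 - 138 = 84.
Surplus = qs - qd = 84 - 4 = 80.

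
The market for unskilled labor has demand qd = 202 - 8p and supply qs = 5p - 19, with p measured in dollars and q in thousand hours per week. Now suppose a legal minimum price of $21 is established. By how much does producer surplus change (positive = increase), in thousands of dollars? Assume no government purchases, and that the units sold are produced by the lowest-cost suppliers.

33.6

Setting quantity demanded equal to quantity supplied, 202 - 8p = 5p - 19, gives p* = 17 and q* = 66.
The floor of 21 is above the equilibrium price 17, so it binds.
At p = 21: qd = 202 - 8·21 = 34 and qs = 5·21 - 19 = 86.
Producer surplus without the control is ½ · (17 - 3.8) · 66 = 435.6.
With the floor, 34 units are sold at 21. The supply price at q = 34 is 10.6, so PS = ½ · [(21 - 3.8) + (21 - 10.6)] · 34 = 469.2.
Change in producer surplus = 469.2 - 435.6 = 33.6.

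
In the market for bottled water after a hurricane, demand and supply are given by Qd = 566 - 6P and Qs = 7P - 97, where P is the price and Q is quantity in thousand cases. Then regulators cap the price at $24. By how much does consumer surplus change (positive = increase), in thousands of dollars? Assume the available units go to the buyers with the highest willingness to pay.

-1059.75

Setting quantity demanded equal to quantity supplied, 566 - 6P = 7P - 97, gives P* = 51 and Q* = 260.
Since 24 < 51, the ceiling is binding.
At P = 24: Qd = 566 - 6·24 = 422 and Qs = 7·24 - 97 = 71.
Consumer surplus without the control is ½ · (283/3 - 51) · 260 = 16900/3.
With the ceiling, 71 units are sold at 24 (assume they go to the highest-value buyers). The demand price at Q = 71 is 82.5, so CS = ½ · [(283/3 - 24) + (82.5 - 24)] · 71 = 54883/12.
Change in consumer surplus = 54883/12 - 16900/3 = -1059.75.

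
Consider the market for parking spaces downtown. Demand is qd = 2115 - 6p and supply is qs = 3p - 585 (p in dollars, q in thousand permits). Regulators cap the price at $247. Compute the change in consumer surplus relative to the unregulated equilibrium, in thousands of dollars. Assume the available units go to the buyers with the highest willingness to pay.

Without the control the market clears where 2115 - 6p = 3p - 585, i.e. p* = 300 and q* = 315.
The ceiling of 247 is below the equilibrium price 300, so it binds.
At p = 247: qd = 2115 - 6·247 = 633 and qs = 3·247 - 585 = 156.
Consumer surplus without the control is ½ · (352.5 - 300) · 315 = 8268.75.
With the ceiling, 156 units are sold at 247 (assume they go to the highest-value buyers). The demand price at q = 156 is 326.5, so CS = ½ · [(352.5 - 247) + (326.5 - 247)] · 156 = 14430.
Change in consumer surplus = 14430 - 8268.75 = 6161.25.

6161.25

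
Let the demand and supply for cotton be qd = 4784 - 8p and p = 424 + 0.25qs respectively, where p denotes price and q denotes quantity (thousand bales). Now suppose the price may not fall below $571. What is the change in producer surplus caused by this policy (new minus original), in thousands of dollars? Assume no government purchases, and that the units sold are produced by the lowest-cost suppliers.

-992

Rearranging supply gives qs = 4p - 1696. In a free market, 4784 - 8p = 4p - 1696 gives the equilibrium p* = 540, q* = 464.
The floor of 571 is above the equilibrium price 540, so it binds.
At p = 571: qd = 4784 - 8·571 = 216 and qs = 4·571 - 1696 = 588.
Producer surplus without the control is ½ · (540 - 424) · 464 = 26912.
With the floor, 216 units are sold at 571. The supply price at q = 216 is 478, so PS = ½ · [(571 - 424) + (571 - 478)] · 216 = 25920.
Change in producer surplus = 25920 - 26912 = -992.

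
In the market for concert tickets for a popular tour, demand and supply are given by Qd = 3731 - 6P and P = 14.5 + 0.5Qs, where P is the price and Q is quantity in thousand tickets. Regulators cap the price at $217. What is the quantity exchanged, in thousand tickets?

405

Rearranging supply gives Qs = 2P - 29. Setting quantity demanded equal to quantity supplied, 3731 - 6P = 2P - 29, gives P* = 470 and Q* = 911.
Since 217 < 470, the ceiling is binding.
At P = 217: Qd = 3731 - 6·217 = 2429 and Qs = 2·217 - 29 = 405.
The quantity actually transacted is the short side, supply: 405.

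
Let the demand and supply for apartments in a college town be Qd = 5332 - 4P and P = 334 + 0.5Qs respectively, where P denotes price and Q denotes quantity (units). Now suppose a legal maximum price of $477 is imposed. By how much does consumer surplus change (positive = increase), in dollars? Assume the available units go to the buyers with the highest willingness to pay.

Rearranging supply gives Qs = 2P - 668. In a free market, 5332 - 4P = 2P - 668 gives the equilibrium P* = 1000, Q* = 1332.
Since 477 < 1000, the ceiling is binding.
At P = 477: Qd = 5332 - 4·477 = 3424 and Qs = 2·477 - 668 = 286.
Consumer surplus without the control is ½ · (1333 - 1000) · 1332 = 221778.
With the ceiling, 286 units are sold at 477 (assume they go to the highest-value buyers). The demand price at Q = 286 is 1261.5, so CS = ½ · [(1333 - 477) + (1261.5 - 477)] · 286 = 234591.5.
Change in consumer surplus = 234591.5 - 221778 = 12813.5.

12813.5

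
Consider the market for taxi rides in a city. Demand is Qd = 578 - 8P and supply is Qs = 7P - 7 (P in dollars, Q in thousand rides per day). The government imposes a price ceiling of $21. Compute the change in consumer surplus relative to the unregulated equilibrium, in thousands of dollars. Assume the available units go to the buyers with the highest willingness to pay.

1527.75

Equilibrium: 578 - 8P = 7P - 7, so 585 = 15P and P* = 39, Q* = 266.
Since 21 < 39, the ceiling is binding.
At P = 21: Qd = 578 - 8·21 = 410 and Qs = 7·21 - 7 = 140.
Consumer surplus without the control is ½ · (72.25 - 39) · 266 = 4422.25.
With the ceiling, 140 units are sold at 21 (assume they go to the highest-value buyers). The demand price at Q = 140 is 54.75, so CS = ½ · [(72.25 - 21) + (54.75 - 21)] · 140 = 5950.
Change in consumer surplus = 5950 - 4422.25 = 1527.75.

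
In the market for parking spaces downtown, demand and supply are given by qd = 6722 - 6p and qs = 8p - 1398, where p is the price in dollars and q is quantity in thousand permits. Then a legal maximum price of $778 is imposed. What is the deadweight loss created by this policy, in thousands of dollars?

0

Equilibrium: 6722 - 6p = 8p - 1398, so 8120 = 14p and p* = 580, q* = 3242.
The ceiling of 778 is above the equilibrium price 580, so it is not binding; the market clears at p* = 580, q* = 3242.
Since the control does not bind, no trades are prevented and deadweight loss is zero.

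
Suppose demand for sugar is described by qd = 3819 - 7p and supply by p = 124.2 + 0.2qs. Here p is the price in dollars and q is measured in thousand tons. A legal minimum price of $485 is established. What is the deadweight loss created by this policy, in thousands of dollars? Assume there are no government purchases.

Rearranging supply gives qs = 5p - 621. Without the control the market clears where 3819 - 7p = 5p - 621, i.e. p* = 370 and q* = 1229.
The floor of 485 is above the equilibrium price 370, so it binds.
At p = 485: qd = 3819 - 7·485 = 424 and qs = 5·485 - 621 = 1804.
Quantity traded falls to 424. At q = 424 the demand price is (3819 - 424)/7 = 485 and the supply price is (621 + 424)/5 = 209.
Deadweight loss = ½ · (485 - 209) · (1229 - 424) = ½ · 276 · 805 = 111090.

111090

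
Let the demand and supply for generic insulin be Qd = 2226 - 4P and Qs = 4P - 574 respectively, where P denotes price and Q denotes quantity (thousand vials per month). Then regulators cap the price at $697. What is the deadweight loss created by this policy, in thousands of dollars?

Without the control the market clears where 2226 - 4P = 4P - 574, i.e. P* = 350 and Q* = 826.
Since 697 is above P* = 350, the ceiling does not bind and the free-market outcome prevails.
Since the control does not bind, no trades are prevented and deadweight loss is zero.

0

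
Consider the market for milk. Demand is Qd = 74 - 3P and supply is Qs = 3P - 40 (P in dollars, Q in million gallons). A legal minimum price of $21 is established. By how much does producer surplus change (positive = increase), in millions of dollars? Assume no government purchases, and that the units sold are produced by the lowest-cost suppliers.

16

Equilibrium: 74 - 3P = 3P - 40, so 114 = 6P and P* = 19, Q* = 17.
Because the floor (21) lies above the market-clearing price, it is binding.
At P = 21: Qd = 74 - 3·21 = 11 and Qs = 3·21 - 40 = 23.
Producer surplus without the control is ½ · (19 - 40/3) · 17 = 289/6.
With the floor, 11 units are sold at 21. The supply price at Q = 11 is 17, so PS = ½ · [(21 - 40/3) + (21 - 17)] · 11 = 385/6.
Change in producer surplus = 385/6 - 289/6 = 16.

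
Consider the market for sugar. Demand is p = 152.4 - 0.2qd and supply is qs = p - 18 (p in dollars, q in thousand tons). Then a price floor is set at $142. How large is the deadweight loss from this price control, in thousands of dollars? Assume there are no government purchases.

2160

Rearranging demand gives qd = 762 - 5p. Setting quantity demanded equal to quantity supplied, 762 - 5p = p - 18, gives p* = 130 and q* = 112.
Because the floor (142) lies above the market-clearing price, it is binding.
At p = 142: qd = 762 - 5·142 = 52 and qs = 142 - 18 = 124.
Quantity traded falls to 52. At q = 52 the demand price is (762 - 52)/5 = 142 and the supply price is 18 + 52 = 70.
Deadweight loss = ½ · (142 - 70) · (112 - 52) = ½ · 72 · 60 = 2160.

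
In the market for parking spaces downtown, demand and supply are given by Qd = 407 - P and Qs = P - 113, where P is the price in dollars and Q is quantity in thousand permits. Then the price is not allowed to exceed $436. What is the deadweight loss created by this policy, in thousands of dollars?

Without the control the market clears where 407 - P = P - 113, i.e. P* = 260 and Q* = 147.
The ceiling of 436 is above the equilibrium price 260, so it is not binding; the market clears at P* = 260, Q* = 147.
Since the control does not bind, no trades are prevented and deadweight loss is zero.

0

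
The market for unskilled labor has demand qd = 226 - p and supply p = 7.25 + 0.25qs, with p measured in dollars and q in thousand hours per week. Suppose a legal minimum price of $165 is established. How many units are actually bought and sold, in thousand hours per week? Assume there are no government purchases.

Rearranging supply gives qs = 4p - 29. Without the control the market clears where 226 - p = 4p - 29, i.e. p* = 51 and q* = 175.
The floor of 165 is above the equilibrium price 51, so it binds.
At p = 165: qd = 226 - 165 = 61 and qs = 4·165 - 29 = 631.
The quantity actually transacted is the short side, demand: 61.

61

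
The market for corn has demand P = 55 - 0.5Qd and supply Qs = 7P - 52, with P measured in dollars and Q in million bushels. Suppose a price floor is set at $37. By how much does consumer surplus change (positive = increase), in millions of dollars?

Rearranging demand gives Qd = 110 - 2P. In a free market, 110 - 2P = 7P - 52 gives the equilibrium P* = 18, Q* = 74.
Because the floor (37) lies above the market-clearing price, it is binding.
At P = 37: Qd = 110 - 2·37 = 36 and Qs = 7·37 - 52 = 207.
Consumer surplus without the control is ½ · (55 - 18) · 74 = 1369.
With the floor, consumers buy 36 units at 37, so CS = ½ · (55 - 37) · 36 = 324.
Change in consumer surplus = 324 - 1369 = -1045.

-1045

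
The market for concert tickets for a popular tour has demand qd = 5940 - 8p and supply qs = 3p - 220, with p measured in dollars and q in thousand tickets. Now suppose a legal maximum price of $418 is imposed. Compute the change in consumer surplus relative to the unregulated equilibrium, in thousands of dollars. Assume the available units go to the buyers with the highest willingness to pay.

135485.75

In a free market, 5940 - 8p = 3p - 220 gives the equilibrium p* = 560, q* = 1460.
The ceiling of 418 is below the equilibrium price 560, so it binds.
At p = 418: qd = 5940 - 8·418 = 2596 and qs = 3·418 - 220 = 1034.
Consumer surplus without the control is ½ · (742.5 - 560) · 1460 = 133225.
With the ceiling, 1034 units are sold at 418 (assume they go to the highest-value buyers). The demand price at q = 1034 is 613.25, so CS = ½ · [(742.5 - 418) + (613.25 - 418)] · 1034 = 268710.75.
Change in consumer surplus = 268710.75 - 133225 = 135485.75.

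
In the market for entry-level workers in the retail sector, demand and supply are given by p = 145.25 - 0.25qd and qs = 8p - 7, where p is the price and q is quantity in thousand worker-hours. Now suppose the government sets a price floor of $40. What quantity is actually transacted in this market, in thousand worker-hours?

385

Rearranging demand gives qd = 581 - 4p. In a free market, 581 - 4p = 8p - 7 gives the equilibrium p* = 49, q* = 385.
Since 40 is below p* = 49, the floor does not bind and the free-market outcome prevails.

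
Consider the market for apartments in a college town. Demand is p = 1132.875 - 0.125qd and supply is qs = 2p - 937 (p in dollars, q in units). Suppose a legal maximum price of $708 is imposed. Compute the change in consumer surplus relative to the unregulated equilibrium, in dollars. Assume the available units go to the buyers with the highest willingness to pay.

118552

Rearranging demand gives qd = 9063 - 8p. Setting quantity demanded equal to quantity supplied, 9063 - 8p = 2p - 937, gives p* = 1000 and q* = 1063.
The ceiling of 708 is below the equilibrium price 1000, so it binds.
At p = 708: qd = 9063 - 8·708 = 3399 and qs = 2·708 - 937 = 479.
Consumer surplus without the control is ½ · (1132.875 - 1000) · 1063 = 70623.0625.
With the ceiling, 479 units are sold at 708 (assume they go to the highest-value buyers). The demand price at q = 479 is 1073, so CS = ½ · [(1132.875 - 708) + (1073 - 708)] · 479 = 189175.0625.
Change in consumer surplus = 189175.0625 - 70623.0625 = 118552.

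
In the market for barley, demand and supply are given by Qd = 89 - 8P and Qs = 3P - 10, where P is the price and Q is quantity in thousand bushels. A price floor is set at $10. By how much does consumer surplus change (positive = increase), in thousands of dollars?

In a free market, 89 - 8P = 3P - 10 gives the equilibrium P* = 9, Q* = 17.
Because the floor (10) lies above the market-clearing price, it is binding.
At P = 10: Qd = 89 - 8·10 = 9 and Qs = 3·10 - 10 = 20.
Consumer surplus without the control is ½ · (11.125 - 9) · 17 = 18.0625.
With the floor, consumers buy 9 units at 10, so CS = ½ · (11.125 - 10) · 9 = 5.0625.
Change in consumer surplus = 5.0625 - 18.0625 = -13.

-13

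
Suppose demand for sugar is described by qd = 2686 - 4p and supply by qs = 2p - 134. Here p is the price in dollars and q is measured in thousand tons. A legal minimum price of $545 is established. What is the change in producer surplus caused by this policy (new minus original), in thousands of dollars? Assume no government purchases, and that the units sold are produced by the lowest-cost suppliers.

Setting quantity demanded equal to quantity supplied, 2686 - 4p = 2p - 134, gives p* = 470 and q* = 806.
Since 545 > 470, the floor is binding.
At p = 545: qd = 2686 - 4·545 = 506 and qs = 2·545 - 134 = 956.
Producer surplus without the control is ½ · (470 - 67) · 806 = 162409.
With the floor, 506 units are sold at 545. The supply price at q = 506 is 320, so PS = ½ · [(545 - 67) + (545 - 320)] · 506 = 177859.
Change in producer surplus = 177859 - 162409 = 15450.

15450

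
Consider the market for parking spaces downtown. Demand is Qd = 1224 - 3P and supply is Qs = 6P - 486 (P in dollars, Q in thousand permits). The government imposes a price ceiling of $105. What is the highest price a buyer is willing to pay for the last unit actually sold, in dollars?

360

Without the control the market clears where 1224 - 3P = 6P - 486, i.e. P* = 190 and Q* = 654.
Because the ceiling (105) lies below the market-clearing price, it is binding.
At P = 105: Qd = 1224 - 3·105 = 909 and Qs = 6·105 - 486 = 144.
Only 144 units reach the market. On the demand curve, the marginal buyer's willingness to pay at Q = 144 is (1224 - 144)/3 = 360.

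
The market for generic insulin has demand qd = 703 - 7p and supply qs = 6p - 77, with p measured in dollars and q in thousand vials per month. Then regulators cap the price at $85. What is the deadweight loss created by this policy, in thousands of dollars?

0

Without the control the market clears where 703 - 7p = 6p - 77, i.e. p* = 60 and q* = 283.
Since 85 is above p* = 60, the ceiling does not bind and the free-market outcome prevails.
Since the control does not bind, no trades are prevented and deadweight loss is zero.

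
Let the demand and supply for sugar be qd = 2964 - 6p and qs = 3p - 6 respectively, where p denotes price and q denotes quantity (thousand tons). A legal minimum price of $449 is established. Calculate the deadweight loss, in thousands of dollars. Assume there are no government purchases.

127449

Without the control the market clears where 2964 - 6p = 3p - 6, i.e. p* = 330 and q* = 984.
Since 449 > 330, the floor is binding.
At p = 449: qd = 2964 - 6·449 = 270 and qs = 3·449 - 6 = 1341.
Quantity traded falls to 270. At q = 270 the demand price is (2964 - 270)/6 = 449 and the supply price is (6 + 270)/3 = 92.
Deadweight loss = ½ · (449 - 92) · (984 - 270) = ½ · 357 · 714 = 127449.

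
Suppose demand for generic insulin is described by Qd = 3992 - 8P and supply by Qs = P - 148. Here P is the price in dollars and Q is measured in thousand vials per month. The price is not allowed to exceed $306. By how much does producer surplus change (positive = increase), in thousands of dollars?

-36190

Equilibrium: 3992 - 8P = P - 148, so 4140 = 9P and P* = 460, Q* = 312.
Because the ceiling (306) lies below the market-clearing price, it is binding.
At P = 306: Qd = 3992 - 8·306 = 1544 and Qs = 306 - 148 = 158.
Producer surplus without the control is ½ · (460 - 148) · 312 = 48672.
With the ceiling, producers sell 158 units at 306, so PS = ½ · (306 - 148) · 158 = 12482.
Change in producer surplus = 12482 - 48672 = -36190.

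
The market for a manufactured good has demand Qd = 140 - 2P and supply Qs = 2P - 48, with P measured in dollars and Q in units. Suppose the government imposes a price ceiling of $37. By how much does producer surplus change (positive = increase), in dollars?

-360

Without the control the market clears where 140 - 2P = 2P - 48, i.e. P* = 47 and Q* = 46.
Since 37 < 47, the ceiling is binding.
At P = 37: Qd = 140 - 2·37 = 66 and Qs = 2·37 - 48 = 26.
Producer surplus without the control is ½ · (47 - 24) · 46 = 529.
With the ceiling, producers sell 26 units at 37, so PS = ½ · (37 - 24) · 26 = 169.
Change in producer surplus = 169 - 529 = -360.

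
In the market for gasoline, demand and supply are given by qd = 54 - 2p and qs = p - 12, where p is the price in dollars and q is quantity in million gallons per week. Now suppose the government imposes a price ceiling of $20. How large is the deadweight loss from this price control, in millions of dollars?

In a free market, 54 - 2p = p - 12 gives the equilibrium p* = 22, q* = 10.
Since 20 < 22, the ceiling is binding.
At p = 20: qd = 54 - 2·20 = 14 and qs = 20 - 12 = 8.
Quantity traded falls to 8. At q = 8 the demand price is (54 - 8)/2 = 23 and the supply price is 12 + 8 = 20.
Deadweight loss = ½ · (23 - 20) · (10 - 8) = ½ · 3 · 2 = 3.

3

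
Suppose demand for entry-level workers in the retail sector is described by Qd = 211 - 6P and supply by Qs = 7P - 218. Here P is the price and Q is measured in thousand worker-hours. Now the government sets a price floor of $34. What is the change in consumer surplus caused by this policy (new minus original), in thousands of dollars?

Without the control the market clears where 211 - 6P = 7P - 218, i.e. P* = 33 and Q* = 13.
Because the floor (34) lies above the market-clearing price, it is binding.
At P = 34: Qd = 211 - 6·34 = 7 and Qs = 7·34 - 218 = 20.
Consumer surplus without the control is ½ · (211/6 - 33) · 13 = 169/12.
With the floor, consumers buy 7 units at 34, so CS = ½ · (211/6 - 34) · 7 = 49/12.
Change in consumer surplus = 49/12 - 169/12 = -10.

-10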